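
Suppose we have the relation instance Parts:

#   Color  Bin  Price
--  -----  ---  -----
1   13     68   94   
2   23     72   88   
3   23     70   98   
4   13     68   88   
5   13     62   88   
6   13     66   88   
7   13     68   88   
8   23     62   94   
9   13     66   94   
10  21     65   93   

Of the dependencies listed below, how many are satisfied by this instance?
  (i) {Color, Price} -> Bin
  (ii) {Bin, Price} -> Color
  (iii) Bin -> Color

(i) {Color, Price} -> Bin: (Color=13, Price=94): rows 1, 9 → Bin takes values {68, 66} — violation; (Color=13, Price=88): rows 4, 5, 6, 7 → Bin takes values {68, 62, 66} — violation — fails.
(ii) {Bin, Price} -> Color: every LHS value maps to a single RHS value — holds.
(iii) Bin -> Color: Bin=62: rows 5, 8 → Color takes values {13, 23} — violation — fails.
1 of the 3 dependencies holds.

1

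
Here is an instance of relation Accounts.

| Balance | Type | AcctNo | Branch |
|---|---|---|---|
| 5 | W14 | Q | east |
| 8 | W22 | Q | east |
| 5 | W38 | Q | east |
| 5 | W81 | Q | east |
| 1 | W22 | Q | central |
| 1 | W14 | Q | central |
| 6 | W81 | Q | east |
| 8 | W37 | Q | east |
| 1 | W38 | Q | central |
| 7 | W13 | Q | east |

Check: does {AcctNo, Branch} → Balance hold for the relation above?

(AcctNo=Q, Branch=east): 7 rows → Balance takes values {5, 8, 6, 7} — violation
(AcctNo=Q, Branch=central): 3 rows → Balance = 1, 1, 1 ✓
Two rows agree on {AcctNo, Branch} but differ on Balance, so {AcctNo, Branch} → Balance does not hold.

No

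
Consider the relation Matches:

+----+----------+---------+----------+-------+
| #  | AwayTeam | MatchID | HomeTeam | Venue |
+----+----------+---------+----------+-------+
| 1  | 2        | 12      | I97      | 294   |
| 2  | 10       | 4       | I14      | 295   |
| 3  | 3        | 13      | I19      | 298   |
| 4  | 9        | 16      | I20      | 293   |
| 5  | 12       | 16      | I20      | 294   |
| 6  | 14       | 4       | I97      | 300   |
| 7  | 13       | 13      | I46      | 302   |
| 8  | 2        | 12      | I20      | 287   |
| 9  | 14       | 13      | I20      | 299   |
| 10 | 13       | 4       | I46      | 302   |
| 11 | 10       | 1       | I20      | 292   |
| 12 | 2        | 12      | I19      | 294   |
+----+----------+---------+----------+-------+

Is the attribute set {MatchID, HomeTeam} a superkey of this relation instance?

Rows 4 and 5 have the same {MatchID, HomeTeam} value (MatchID=16, HomeTeam=I20) but are distinct tuples, so {MatchID, HomeTeam} does not determine every attribute — not a superkey.

No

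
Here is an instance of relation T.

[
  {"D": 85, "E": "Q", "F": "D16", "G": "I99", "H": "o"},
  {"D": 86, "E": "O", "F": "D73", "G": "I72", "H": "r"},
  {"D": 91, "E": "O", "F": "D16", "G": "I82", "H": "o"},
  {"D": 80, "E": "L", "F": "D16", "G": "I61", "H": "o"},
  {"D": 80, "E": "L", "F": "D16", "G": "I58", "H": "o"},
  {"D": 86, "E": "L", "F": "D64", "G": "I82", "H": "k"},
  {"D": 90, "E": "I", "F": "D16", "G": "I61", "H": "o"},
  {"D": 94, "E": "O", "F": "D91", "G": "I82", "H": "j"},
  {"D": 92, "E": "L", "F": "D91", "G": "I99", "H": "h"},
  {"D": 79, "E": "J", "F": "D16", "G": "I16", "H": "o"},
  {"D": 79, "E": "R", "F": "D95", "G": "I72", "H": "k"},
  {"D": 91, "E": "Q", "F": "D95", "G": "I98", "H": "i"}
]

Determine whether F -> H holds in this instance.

No

F=D16: 6 rows → H = o, o, o, o, o, o ✓
F=D73: 1 row → H = r ✓
F=D64: 1 row → H = k ✓
F=D91: 2 rows → H takes values {j, h} — violation
F=D95: 2 rows → H takes values {k, i} — violation
Two rows agree on F but differ on H, so F -> H does not hold.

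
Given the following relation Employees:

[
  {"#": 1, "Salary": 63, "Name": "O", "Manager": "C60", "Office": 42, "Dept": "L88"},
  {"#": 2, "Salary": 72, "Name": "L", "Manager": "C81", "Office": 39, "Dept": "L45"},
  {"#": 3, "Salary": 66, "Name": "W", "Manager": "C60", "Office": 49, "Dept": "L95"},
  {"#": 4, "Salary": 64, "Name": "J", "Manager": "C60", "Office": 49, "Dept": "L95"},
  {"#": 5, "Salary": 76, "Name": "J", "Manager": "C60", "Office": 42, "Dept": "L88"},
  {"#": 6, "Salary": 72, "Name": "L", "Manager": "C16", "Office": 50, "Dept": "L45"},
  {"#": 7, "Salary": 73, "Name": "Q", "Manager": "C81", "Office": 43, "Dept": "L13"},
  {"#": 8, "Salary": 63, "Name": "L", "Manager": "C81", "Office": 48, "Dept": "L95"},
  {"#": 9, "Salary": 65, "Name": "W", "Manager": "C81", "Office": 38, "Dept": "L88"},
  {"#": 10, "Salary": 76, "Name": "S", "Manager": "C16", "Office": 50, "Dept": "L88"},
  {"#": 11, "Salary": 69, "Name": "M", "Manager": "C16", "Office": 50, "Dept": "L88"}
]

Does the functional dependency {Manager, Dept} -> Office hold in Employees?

Yes

(Manager=C60, Dept=L88): rows 1, 5 → Office = 42, 42 ✓
(Manager=C81, Dept=L45): row 2 → Office = 39 ✓
(Manager=C60, Dept=L95): rows 3, 4 → Office = 49, 49 ✓
(Manager=C16, Dept=L45): row 6 → Office = 50 ✓
(Manager=C81, Dept=L13): row 7 → Office = 43 ✓
(Manager=C81, Dept=L95): row 8 → Office = 48 ✓
(Manager=C81, Dept=L88): row 9 → Office = 38 ✓
(Manager=C16, Dept=L88): rows 10, 11 → Office = 50, 50 ✓
Every {Manager, Dept} value is associated with a single Office value, so {Manager, Dept} -> Office holds.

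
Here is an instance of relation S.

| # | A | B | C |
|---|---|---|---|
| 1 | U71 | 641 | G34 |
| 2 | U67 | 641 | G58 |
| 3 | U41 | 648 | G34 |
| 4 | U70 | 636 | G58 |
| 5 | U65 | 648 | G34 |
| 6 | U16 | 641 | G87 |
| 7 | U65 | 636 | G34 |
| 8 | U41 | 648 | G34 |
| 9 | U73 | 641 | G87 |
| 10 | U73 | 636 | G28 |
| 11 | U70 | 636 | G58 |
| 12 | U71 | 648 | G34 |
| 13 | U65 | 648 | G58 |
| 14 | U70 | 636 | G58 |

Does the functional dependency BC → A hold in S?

No

(B=641, C=G34): row 1 → A = U71 ✓
(B=641, C=G58): row 2 → A = U67 ✓
(B=648, C=G34): rows 3, 5, 8, 12 → A takes values {U41, U65, U71} — violation
(B=636, C=G58): rows 4, 11, 14 → A = U70, U70, U70 ✓
(B=641, C=G87): rows 6, 9 → A takes values {U16, U73} — violation
(B=636, C=G34): row 7 → A = U65 ✓
(B=636, C=G28): row 10 → A = U73 ✓
(B=648, C=G58): row 13 → A = U65 ✓
Two rows agree on BC but differ on A, so BC → A does not hold.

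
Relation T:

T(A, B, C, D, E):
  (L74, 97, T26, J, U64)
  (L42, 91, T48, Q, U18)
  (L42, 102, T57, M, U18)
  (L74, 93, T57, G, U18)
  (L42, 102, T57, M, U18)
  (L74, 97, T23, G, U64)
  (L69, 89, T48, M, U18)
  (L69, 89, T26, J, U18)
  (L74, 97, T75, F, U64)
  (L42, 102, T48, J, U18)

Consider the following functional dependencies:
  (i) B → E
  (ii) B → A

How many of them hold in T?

2

(i) B → E: every LHS value maps to a single RHS value — holds.
(ii) B → A: every LHS value maps to a single RHS value — holds.
2 of the 2 dependencies hold.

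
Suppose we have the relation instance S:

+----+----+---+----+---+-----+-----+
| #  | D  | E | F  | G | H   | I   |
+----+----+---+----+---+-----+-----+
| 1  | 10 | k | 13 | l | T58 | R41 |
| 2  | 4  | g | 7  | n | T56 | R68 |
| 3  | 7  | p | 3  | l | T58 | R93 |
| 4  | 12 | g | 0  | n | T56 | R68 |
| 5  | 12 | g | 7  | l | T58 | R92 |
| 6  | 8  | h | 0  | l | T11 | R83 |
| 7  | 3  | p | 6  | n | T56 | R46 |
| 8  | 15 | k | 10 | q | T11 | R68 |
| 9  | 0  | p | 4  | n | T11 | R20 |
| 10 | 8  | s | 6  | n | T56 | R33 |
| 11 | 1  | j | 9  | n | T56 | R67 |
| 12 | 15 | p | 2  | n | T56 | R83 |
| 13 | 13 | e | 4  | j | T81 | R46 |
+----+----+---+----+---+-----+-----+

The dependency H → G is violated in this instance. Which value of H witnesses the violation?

T11

H=T58: rows 1, 3, 5 → G = l, l, l ✓
H=T56: rows 2, 4, 7, 10, 11, 12 → G = n, n, n, n, n, n ✓
H=T11: rows 6, 8, 9 → G takes values {l, q, n} — violation
H=T81: row 13 → G = j ✓
The only H value with inconsistent G is H=T11.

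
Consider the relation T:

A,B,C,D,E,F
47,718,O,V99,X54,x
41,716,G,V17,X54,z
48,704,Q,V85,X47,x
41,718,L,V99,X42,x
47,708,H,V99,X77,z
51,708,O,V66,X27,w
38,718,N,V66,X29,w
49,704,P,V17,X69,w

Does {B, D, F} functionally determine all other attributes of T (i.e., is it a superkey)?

No

Two distinct rows share (B=718, D=V99, F=x), so {B, D, F} does not determine every attribute — not a superkey.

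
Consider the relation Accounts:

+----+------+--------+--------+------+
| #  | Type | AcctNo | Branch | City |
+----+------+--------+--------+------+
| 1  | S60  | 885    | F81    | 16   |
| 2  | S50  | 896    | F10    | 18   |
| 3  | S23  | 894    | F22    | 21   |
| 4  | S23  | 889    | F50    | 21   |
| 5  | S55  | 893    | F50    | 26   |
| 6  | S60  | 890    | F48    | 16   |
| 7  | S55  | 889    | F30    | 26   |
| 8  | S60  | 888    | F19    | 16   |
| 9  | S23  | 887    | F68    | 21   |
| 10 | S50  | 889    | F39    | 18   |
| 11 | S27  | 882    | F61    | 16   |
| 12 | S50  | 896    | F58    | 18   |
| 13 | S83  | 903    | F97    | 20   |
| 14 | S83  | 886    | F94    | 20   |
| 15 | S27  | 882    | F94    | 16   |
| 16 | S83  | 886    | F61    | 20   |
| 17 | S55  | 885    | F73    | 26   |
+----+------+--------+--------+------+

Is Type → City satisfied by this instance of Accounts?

Yes

Type=S60: rows 1, 6, 8 → City = 16, 16, 16 ✓
Type=S50: rows 2, 10, 12 → City = 18, 18, 18 ✓
Type=S23: rows 3, 4, 9 → City = 21, 21, 21 ✓
Type=S55: rows 5, 7, 17 → City = 26, 26, 26 ✓
Type=S27: rows 11, 15 → City = 16, 16 ✓
Type=S83: rows 13, 14, 16 → City = 20, 20, 20 ✓
Every Type value is associated with a single City value, so Type → City holds.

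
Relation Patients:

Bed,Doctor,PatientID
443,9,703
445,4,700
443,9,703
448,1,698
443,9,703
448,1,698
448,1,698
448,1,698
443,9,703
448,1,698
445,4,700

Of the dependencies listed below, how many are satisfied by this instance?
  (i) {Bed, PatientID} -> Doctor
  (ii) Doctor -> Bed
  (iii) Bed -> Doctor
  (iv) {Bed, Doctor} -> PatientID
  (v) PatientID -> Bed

5

(i) {Bed, PatientID} -> Doctor: every LHS value maps to a single RHS value — holds.
(ii) Doctor -> Bed: every LHS value maps to a single RHS value — holds.
(iii) Bed -> Doctor: every LHS value maps to a single RHS value — holds.
(iv) {Bed, Doctor} -> PatientID: every LHS value maps to a single RHS value — holds.
(v) PatientID -> Bed: every LHS value maps to a single RHS value — holds.
5 of the 5 dependencies hold.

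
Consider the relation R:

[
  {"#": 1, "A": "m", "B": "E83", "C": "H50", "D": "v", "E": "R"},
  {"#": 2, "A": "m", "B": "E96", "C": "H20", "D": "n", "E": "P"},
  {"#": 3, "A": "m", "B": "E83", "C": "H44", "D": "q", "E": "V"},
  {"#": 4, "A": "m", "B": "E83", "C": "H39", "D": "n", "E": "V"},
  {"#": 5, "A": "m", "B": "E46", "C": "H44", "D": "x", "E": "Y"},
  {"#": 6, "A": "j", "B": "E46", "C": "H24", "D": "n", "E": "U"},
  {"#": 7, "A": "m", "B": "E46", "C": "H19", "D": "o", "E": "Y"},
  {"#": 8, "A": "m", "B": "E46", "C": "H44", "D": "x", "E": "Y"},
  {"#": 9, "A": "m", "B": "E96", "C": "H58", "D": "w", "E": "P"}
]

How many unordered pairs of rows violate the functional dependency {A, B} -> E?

2

(A=m, B=E83): violating pairs (1,3), (1,4) — 2 pairs.
(A=m, B=E96): all 2 rows agree on E — 0 pairs.
(A=m, B=E46): all 3 rows agree on E — 0 pairs.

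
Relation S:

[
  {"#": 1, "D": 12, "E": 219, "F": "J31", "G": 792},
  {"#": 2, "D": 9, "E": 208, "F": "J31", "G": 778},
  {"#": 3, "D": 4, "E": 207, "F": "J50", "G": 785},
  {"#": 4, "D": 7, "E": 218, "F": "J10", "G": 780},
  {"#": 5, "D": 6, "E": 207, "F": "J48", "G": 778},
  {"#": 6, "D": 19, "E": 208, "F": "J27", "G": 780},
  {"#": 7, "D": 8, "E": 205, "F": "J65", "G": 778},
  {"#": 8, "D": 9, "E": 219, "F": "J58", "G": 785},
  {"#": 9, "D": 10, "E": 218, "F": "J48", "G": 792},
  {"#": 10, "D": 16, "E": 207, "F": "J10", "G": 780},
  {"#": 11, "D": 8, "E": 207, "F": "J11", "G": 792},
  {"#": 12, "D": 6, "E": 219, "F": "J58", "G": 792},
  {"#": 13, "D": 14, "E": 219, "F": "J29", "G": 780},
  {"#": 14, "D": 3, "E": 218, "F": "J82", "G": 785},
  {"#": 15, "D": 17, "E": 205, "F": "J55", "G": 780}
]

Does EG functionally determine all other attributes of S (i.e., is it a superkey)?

Rows 1 and 12 have the same EG value (E=219, G=792) but are distinct tuples, so EG does not determine every attribute — not a superkey.

No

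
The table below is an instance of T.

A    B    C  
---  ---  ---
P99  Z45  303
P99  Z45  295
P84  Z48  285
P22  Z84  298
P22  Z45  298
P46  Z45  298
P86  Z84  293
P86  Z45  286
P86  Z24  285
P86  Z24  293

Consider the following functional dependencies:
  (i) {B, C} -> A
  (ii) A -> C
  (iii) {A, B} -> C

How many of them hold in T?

0

(i) {B, C} -> A: (B=Z45, C=298): 2 rows → A takes values {P22, P46} — violation — fails.
(ii) A -> C: A=P99: 2 rows → C takes values {303, 295} — violation; A=P86: 4 rows → C takes values {293, 286, 285} — violation — fails.
(iii) {A, B} -> C: (A=P99, B=Z45): 2 rows → C takes values {303, 295} — violation; (A=P86, B=Z24): 2 rows → C takes values {285, 293} — violation — fails.
None of the 3 dependencies hold.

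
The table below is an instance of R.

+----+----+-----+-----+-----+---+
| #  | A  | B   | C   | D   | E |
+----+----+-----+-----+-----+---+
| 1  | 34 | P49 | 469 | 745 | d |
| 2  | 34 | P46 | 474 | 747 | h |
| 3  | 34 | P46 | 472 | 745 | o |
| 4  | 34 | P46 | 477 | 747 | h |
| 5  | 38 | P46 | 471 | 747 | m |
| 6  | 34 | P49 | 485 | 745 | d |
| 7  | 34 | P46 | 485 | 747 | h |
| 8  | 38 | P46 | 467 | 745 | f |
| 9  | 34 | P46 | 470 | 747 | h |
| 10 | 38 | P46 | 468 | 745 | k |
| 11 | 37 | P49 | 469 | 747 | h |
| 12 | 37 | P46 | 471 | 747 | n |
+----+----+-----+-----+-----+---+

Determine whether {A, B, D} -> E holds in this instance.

(A=34, B=P49, D=745): rows 1, 6 → E = d, d ✓
(A=34, B=P46, D=747): rows 2, 4, 7, 9 → E = h, h, h, h ✓
(A=34, B=P46, D=745): row 3 → E = o ✓
(A=38, B=P46, D=747): row 5 → E = m ✓
(A=38, B=P46, D=745): rows 8, 10 → E takes values {f, k} — violation
(A=37, B=P49, D=747): row 11 → E = h ✓
(A=37, B=P46, D=747): row 12 → E = n ✓
Two rows agree on {A, B, D} but differ on E, so {A, B, D} -> E does not hold.

No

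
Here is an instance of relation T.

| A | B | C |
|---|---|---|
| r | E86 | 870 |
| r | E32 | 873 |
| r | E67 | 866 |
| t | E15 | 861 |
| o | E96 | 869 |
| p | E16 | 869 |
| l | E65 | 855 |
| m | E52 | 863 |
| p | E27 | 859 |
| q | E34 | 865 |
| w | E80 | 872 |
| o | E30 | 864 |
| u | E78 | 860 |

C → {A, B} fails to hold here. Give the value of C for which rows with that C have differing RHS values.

869

C=870: 1 row → {A,B} = (r, E86) ✓
C=873: 1 row → {A,B} = (r, E32) ✓
C=866: 1 row → {A,B} = (r, E67) ✓
C=861: 1 row → {A,B} = (t, E15) ✓
C=869: 2 rows → {A,B} takes values {(o, E96), (p, E16)} — violation
C=855: 1 row → {A,B} = (l, E65) ✓
C=863: 1 row → {A,B} = (m, E52) ✓
C=859: 1 row → {A,B} = (p, E27) ✓
C=865: 1 row → {A,B} = (q, E34) ✓
C=872: 1 row → {A,B} = (w, E80) ✓
C=864: 1 row → {A,B} = (o, E30) ✓
C=860: 1 row → {A,B} = (u, E78) ✓
The only C value with inconsistent RHS is C=869.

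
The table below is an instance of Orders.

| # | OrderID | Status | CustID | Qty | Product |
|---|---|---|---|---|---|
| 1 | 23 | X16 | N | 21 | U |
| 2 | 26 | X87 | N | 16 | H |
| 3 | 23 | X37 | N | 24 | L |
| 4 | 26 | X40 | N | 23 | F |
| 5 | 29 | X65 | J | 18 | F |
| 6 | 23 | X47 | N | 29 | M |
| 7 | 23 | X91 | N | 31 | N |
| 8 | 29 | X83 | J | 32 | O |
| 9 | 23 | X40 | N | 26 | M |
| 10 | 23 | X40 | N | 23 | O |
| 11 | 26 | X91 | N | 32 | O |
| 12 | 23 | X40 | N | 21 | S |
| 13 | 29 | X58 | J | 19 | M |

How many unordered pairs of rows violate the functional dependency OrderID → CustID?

OrderID=23: all 7 rows agree on CustID — 0 pairs.
OrderID=26: all 3 rows agree on CustID — 0 pairs.
OrderID=29: all 3 rows agree on CustID — 0 pairs.

0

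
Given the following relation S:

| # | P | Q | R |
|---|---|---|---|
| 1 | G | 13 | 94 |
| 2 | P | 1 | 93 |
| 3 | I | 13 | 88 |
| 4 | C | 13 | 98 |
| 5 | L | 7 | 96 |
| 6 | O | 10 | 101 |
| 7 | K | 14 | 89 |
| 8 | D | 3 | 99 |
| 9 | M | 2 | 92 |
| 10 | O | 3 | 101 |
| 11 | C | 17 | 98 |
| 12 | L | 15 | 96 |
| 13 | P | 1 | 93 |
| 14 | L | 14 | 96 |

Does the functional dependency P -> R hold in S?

Yes

P=G: row 1 → R = 94 ✓
P=P: rows 2, 13 → R = 93, 93 ✓
P=I: row 3 → R = 88 ✓
P=C: rows 4, 11 → R = 98, 98 ✓
P=L: rows 5, 12, 14 → R = 96, 96, 96 ✓
P=O: rows 6, 10 → R = 101, 101 ✓
P=K: row 7 → R = 89 ✓
P=D: row 8 → R = 99 ✓
P=M: row 9 → R = 92 ✓
Every P value is associated with a single R value, so P -> R holds.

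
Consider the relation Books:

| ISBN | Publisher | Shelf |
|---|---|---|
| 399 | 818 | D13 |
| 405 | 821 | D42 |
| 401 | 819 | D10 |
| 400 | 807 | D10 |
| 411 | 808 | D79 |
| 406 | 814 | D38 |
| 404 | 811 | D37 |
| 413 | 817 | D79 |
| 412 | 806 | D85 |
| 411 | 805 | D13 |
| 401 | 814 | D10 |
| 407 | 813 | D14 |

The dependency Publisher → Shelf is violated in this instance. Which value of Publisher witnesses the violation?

Publisher=818: 1 row → Shelf = D13 ✓
Publisher=821: 1 row → Shelf = D42 ✓
Publisher=819: 1 row → Shelf = D10 ✓
Publisher=807: 1 row → Shelf = D10 ✓
Publisher=808: 1 row → Shelf = D79 ✓
Publisher=814: 2 rows → Shelf takes values {D38, D10} — violation
Publisher=811: 1 row → Shelf = D37 ✓
Publisher=817: 1 row → Shelf = D79 ✓
Publisher=806: 1 row → Shelf = D85 ✓
Publisher=805: 1 row → Shelf = D13 ✓
Publisher=813: 1 row → Shelf = D14 ✓
The only Publisher value with inconsistent Shelf is Publisher=814.

814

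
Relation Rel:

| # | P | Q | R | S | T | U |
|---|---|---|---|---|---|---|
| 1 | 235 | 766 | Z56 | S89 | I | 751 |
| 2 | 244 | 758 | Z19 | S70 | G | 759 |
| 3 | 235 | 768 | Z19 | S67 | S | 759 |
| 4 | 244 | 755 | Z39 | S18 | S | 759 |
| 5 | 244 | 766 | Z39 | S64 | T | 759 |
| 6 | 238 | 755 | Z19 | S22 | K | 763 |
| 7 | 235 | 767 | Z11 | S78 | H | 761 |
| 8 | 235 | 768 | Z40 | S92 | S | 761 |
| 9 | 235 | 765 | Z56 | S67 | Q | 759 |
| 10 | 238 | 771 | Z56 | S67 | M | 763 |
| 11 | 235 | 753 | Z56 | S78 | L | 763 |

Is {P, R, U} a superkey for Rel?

Rows 4 and 5 have the same {P, R, U} value (P=244, R=Z39, U=759) but are distinct tuples, so {P, R, U} does not determine every attribute — not a superkey.

No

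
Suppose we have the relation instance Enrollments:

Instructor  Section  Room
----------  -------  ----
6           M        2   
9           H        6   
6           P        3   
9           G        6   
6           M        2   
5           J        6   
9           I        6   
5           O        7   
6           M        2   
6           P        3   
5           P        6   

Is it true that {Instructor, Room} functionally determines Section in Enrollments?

(Instructor=6, Room=2): 3 rows → Section = M, M, M ✓
(Instructor=9, Room=6): 3 rows → Section takes values {H, G, I} — violation
(Instructor=6, Room=3): 2 rows → Section = P, P ✓
(Instructor=5, Room=6): 2 rows → Section takes values {J, P} — violation
(Instructor=5, Room=7): 1 row → Section = O ✓
Two rows agree on {Instructor, Room} but differ on Section, so {Instructor, Room} -> Section does not hold.

No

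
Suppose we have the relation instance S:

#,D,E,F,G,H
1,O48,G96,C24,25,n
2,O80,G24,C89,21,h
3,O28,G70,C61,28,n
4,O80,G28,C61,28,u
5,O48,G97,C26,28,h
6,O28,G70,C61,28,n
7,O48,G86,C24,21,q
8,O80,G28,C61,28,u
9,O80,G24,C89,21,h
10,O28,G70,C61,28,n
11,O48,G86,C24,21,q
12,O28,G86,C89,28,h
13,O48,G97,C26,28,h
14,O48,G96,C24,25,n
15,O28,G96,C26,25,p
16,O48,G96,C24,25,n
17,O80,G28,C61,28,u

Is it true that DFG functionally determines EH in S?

Yes

(D=O48, F=C24, G=25): rows 1, 14, 16 → {E,H} = (G96, n), (G96, n), (G96, n) ✓
(D=O80, F=C89, G=21): rows 2, 9 → {E,H} = (G24, h), (G24, h) ✓
(D=O28, F=C61, G=28): rows 3, 6, 10 → {E,H} = (G70, n), (G70, n), (G70, n) ✓
(D=O80, F=C61, G=28): rows 4, 8, 17 → {E,H} = (G28, u), (G28, u), (G28, u) ✓
(D=O48, F=C26, G=28): rows 5, 13 → {E,H} = (G97, h), (G97, h) ✓
(D=O48, F=C24, G=21): rows 7, 11 → {E,H} = (G86, q), (G86, q) ✓
(D=O28, F=C89, G=28): row 12 → {E,H} = (G86, h) ✓
(D=O28, F=C26, G=25): row 15 → {E,H} = (G96, p) ✓
Every DFG value is associated with a single EH value, so DFG -> EH holds.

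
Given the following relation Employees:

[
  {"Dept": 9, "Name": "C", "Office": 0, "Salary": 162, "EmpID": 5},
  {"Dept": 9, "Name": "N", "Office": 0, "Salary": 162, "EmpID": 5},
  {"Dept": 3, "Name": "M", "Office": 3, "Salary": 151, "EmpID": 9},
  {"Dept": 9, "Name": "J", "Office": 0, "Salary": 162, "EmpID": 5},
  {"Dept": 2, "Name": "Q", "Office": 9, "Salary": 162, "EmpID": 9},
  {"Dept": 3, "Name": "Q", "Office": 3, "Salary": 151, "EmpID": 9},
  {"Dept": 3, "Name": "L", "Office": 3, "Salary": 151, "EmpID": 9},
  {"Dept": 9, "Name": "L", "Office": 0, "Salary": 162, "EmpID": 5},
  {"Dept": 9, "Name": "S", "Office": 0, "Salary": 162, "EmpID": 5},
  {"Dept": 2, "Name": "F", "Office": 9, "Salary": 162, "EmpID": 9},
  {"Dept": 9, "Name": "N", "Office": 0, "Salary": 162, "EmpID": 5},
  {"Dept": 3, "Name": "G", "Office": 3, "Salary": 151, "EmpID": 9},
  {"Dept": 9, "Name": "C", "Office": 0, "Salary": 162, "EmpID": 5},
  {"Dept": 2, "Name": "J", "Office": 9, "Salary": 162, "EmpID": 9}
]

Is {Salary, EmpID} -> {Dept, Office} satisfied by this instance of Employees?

Yes

(Salary=162, EmpID=5): 7 rows → {Dept,Office} = (9, 0), (9, 0), (9, 0), (9, 0), (9, 0), (9, 0), (9, 0) ✓
(Salary=151, EmpID=9): 4 rows → {Dept,Office} = (3, 3), (3, 3), (3, 3), (3, 3) ✓
(Salary=162, EmpID=9): 3 rows → {Dept,Office} = (2, 9), (2, 9), (2, 9) ✓
Every {Salary, EmpID} value is associated with a single {Dept, Office} value, so {Salary, EmpID} -> {Dept, Office} holds.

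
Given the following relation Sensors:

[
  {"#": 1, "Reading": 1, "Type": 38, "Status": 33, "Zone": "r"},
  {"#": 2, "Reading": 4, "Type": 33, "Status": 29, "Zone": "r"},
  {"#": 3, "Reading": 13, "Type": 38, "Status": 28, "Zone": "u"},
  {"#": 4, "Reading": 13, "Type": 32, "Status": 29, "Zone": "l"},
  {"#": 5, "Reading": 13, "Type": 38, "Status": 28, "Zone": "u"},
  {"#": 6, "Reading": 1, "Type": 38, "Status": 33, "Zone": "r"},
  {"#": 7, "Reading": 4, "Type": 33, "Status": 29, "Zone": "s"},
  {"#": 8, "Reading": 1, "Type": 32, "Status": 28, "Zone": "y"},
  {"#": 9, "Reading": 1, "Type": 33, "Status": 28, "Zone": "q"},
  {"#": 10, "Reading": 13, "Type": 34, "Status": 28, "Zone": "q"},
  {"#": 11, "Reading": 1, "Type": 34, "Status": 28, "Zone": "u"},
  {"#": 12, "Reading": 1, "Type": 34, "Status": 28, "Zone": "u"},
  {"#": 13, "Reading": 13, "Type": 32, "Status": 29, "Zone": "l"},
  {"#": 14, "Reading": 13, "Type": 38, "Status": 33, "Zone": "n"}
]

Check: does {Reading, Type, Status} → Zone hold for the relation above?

(Reading=1, Type=38, Status=33): rows 1, 6 → Zone = r, r ✓
(Reading=4, Type=33, Status=29): rows 2, 7 → Zone takes values {r, s} — violation
(Reading=13, Type=38, Status=28): rows 3, 5 → Zone = u, u ✓
(Reading=13, Type=32, Status=29): rows 4, 13 → Zone = l, l ✓
(Reading=1, Type=32, Status=28): row 8 → Zone = y ✓
(Reading=1, Type=33, Status=28): row 9 → Zone = q ✓
(Reading=13, Type=34, Status=28): row 10 → Zone = q ✓
(Reading=1, Type=34, Status=28): rows 11, 12 → Zone = u, u ✓
(Reading=13, Type=38, Status=33): row 14 → Zone = n ✓
Two rows agree on {Reading, Type, Status} but differ on Zone, so {Reading, Type, Status} → Zone does not hold.

No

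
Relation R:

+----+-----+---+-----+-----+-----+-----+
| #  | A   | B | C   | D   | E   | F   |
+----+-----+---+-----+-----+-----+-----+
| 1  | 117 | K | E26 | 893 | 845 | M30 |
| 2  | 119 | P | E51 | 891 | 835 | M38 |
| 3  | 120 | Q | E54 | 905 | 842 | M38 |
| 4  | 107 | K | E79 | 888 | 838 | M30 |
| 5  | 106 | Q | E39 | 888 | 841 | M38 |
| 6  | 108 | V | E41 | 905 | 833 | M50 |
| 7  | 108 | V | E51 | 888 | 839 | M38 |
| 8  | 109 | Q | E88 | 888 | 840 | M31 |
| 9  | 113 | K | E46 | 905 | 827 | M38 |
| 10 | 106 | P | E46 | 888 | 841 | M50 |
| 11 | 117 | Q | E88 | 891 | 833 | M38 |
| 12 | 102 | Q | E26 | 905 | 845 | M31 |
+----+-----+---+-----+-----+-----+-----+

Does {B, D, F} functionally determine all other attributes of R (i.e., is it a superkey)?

All 12 rows have distinct {B, D, F} values, so {B, D, F} → (all attributes) holds and {B, D, F} is a superkey.

Yes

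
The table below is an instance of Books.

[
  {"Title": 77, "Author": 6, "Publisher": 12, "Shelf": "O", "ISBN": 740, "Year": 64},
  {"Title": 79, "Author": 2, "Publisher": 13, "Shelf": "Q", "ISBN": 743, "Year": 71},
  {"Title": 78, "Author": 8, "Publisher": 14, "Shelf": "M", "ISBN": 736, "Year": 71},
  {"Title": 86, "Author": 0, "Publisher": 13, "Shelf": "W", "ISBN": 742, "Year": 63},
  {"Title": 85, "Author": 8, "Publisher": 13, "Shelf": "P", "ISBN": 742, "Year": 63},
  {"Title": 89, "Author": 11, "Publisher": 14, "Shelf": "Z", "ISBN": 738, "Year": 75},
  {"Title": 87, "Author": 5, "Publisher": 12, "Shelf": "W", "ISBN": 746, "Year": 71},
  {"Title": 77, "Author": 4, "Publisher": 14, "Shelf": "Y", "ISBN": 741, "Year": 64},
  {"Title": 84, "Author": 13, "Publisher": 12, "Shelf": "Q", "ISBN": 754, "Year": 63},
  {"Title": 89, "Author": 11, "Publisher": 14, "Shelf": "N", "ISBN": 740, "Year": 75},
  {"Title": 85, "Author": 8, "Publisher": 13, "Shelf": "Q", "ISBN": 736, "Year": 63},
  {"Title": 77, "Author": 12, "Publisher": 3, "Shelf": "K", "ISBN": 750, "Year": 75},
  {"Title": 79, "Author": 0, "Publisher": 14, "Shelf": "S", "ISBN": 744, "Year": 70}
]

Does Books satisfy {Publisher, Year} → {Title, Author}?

No

(Publisher=12, Year=64): 1 row → {Title,Author} = (77, 6) ✓
(Publisher=13, Year=71): 1 row → {Title,Author} = (79, 2) ✓
(Publisher=14, Year=71): 1 row → {Title,Author} = (78, 8) ✓
(Publisher=13, Year=63): 3 rows → {Title,Author} takes values {(86, 0), (85, 8)} — violation
(Publisher=14, Year=75): 2 rows → {Title,Author} = (89, 11), (89, 11) ✓
(Publisher=12, Year=71): 1 row → {Title,Author} = (87, 5) ✓
(Publisher=14, Year=64): 1 row → {Title,Author} = (77, 4) ✓
(Publisher=12, Year=63): 1 row → {Title,Author} = (84, 13) ✓
(Publisher=3, Year=75): 1 row → {Title,Author} = (77, 12) ✓
(Publisher=14, Year=70): 1 row → {Title,Author} = (79, 0) ✓
Two rows agree on {Publisher, Year} but differ on {Title, Author}, so {Publisher, Year} → {Title, Author} does not hold.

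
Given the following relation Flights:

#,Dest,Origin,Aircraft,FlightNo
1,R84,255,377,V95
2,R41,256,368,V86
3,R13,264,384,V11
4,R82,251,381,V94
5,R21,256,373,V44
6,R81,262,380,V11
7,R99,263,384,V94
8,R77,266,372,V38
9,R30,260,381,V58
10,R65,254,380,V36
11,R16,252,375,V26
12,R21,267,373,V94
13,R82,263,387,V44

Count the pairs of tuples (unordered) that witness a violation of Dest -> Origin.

2

Dest=R82: violating pairs (4,13) — 1 pair.
Dest=R21: violating pairs (5,12) — 1 pair.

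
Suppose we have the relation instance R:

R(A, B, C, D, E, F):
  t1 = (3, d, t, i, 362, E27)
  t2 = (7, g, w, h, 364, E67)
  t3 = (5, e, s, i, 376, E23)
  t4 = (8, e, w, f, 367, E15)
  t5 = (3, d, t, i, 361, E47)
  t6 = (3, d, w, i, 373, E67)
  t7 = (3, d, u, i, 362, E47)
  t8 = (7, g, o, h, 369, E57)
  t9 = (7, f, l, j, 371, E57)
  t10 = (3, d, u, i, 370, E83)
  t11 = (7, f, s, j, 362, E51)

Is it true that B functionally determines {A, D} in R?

B=d: rows 1, 5, 6, 7, 10 → {A,D} = (3, i), (3, i), (3, i), (3, i), (3, i) ✓
B=g: rows 2, 8 → {A,D} = (7, h), (7, h) ✓
B=e: rows 3, 4 → {A,D} takes values {(5, i), (8, f)} — violation
B=f: rows 9, 11 → {A,D} = (7, j), (7, j) ✓
Two rows agree on B but differ on {A, D}, so B -> {A, D} does not hold.

No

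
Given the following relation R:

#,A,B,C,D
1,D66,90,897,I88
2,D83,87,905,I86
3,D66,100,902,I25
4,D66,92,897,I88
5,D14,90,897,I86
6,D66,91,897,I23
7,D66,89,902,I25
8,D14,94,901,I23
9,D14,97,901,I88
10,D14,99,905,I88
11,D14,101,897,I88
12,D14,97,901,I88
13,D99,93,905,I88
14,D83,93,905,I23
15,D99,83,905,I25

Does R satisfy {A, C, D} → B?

No

(A=D66, C=897, D=I88): rows 1, 4 → B takes values {90, 92} — violation
(A=D83, C=905, D=I86): row 2 → B = 87 ✓
(A=D66, C=902, D=I25): rows 3, 7 → B takes values {100, 89} — violation
(A=D14, C=897, D=I86): row 5 → B = 90 ✓
(A=D66, C=897, D=I23): row 6 → B = 91 ✓
(A=D14, C=901, D=I23): row 8 → B = 94 ✓
(A=D14, C=901, D=I88): rows 9, 12 → B = 97, 97 ✓
(A=D14, C=905, D=I88): row 10 → B = 99 ✓
(A=D14, C=897, D=I88): row 11 → B = 101 ✓
(A=D99, C=905, D=I88): row 13 → B = 93 ✓
(A=D83, C=905, D=I23): row 14 → B = 93 ✓
(A=D99, C=905, D=I25): row 15 → B = 83 ✓
Two rows agree on {A, C, D} but differ on B, so {A, C, D} → B does not hold.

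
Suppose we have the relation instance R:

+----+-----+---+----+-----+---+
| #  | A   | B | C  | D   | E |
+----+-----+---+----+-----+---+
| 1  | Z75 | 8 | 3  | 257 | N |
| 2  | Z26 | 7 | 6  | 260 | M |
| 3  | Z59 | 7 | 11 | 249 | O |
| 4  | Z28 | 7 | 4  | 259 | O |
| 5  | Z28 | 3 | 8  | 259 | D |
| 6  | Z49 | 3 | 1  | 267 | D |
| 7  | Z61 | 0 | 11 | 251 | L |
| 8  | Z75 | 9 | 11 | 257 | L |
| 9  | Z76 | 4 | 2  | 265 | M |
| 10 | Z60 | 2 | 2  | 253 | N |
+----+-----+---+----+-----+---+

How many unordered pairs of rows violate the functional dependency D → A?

0

D=257: all 2 rows agree on A — 0 pairs.
D=259: all 2 rows agree on A — 0 pairs.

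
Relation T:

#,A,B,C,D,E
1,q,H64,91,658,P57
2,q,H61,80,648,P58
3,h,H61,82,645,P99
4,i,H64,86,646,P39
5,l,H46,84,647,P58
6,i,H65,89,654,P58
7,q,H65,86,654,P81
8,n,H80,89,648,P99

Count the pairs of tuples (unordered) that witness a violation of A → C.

A=q: violating pairs (1,2), (1,7), (2,7) — 3 pairs.
A=i: violating pairs (4,6) — 1 pair.

4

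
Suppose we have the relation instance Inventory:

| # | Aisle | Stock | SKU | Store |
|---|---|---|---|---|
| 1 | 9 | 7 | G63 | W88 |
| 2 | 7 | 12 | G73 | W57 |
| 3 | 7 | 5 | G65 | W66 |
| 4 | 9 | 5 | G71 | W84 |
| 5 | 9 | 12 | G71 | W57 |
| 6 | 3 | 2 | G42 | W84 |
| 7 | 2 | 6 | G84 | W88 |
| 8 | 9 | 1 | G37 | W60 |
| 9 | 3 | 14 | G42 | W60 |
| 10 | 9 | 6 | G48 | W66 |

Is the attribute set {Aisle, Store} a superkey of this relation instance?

Yes

All 10 rows have distinct {Aisle, Store} values, so {Aisle, Store} → (all attributes) holds and {Aisle, Store} is a superkey.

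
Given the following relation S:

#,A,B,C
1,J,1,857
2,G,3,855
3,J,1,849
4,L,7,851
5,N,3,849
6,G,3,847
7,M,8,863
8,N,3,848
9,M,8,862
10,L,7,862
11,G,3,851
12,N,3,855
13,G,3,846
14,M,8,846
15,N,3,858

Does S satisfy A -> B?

Yes

A=J: rows 1, 3 → B = 1, 1 ✓
A=G: rows 2, 6, 11, 13 → B = 3, 3, 3, 3 ✓
A=L: rows 4, 10 → B = 7, 7 ✓
A=N: rows 5, 8, 12, 15 → B = 3, 3, 3, 3 ✓
A=M: rows 7, 9, 14 → B = 8, 8, 8 ✓
Every A value is associated with a single B value, so A -> B holds.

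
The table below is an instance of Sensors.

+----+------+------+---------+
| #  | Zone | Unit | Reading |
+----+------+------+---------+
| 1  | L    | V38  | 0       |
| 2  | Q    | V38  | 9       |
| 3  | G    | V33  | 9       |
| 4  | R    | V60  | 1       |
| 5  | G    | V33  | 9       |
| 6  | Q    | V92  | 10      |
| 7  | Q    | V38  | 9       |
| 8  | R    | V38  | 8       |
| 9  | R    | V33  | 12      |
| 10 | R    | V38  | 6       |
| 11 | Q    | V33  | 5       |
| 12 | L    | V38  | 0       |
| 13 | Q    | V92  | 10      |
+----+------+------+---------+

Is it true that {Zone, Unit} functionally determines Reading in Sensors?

(Zone=L, Unit=V38): rows 1, 12 → Reading = 0, 0 ✓
(Zone=Q, Unit=V38): rows 2, 7 → Reading = 9, 9 ✓
(Zone=G, Unit=V33): rows 3, 5 → Reading = 9, 9 ✓
(Zone=R, Unit=V60): row 4 → Reading = 1 ✓
(Zone=Q, Unit=V92): rows 6, 13 → Reading = 10, 10 ✓
(Zone=R, Unit=V38): rows 8, 10 → Reading takes values {8, 6} — violation
(Zone=R, Unit=V33): row 9 → Reading = 12 ✓
(Zone=Q, Unit=V33): row 11 → Reading = 5 ✓
Two rows agree on {Zone, Unit} but differ on Reading, so {Zone, Unit} -> Reading does not hold.

No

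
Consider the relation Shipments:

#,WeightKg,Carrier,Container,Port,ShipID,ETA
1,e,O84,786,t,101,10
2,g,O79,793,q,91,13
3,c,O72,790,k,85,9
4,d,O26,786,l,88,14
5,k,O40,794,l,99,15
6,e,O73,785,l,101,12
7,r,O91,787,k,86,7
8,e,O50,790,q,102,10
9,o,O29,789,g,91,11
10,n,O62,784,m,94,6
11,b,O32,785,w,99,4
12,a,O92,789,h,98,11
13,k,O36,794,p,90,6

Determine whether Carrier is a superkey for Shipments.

All 13 rows have distinct Carrier values, so Carrier → (all attributes) holds and Carrier is a superkey.

Yes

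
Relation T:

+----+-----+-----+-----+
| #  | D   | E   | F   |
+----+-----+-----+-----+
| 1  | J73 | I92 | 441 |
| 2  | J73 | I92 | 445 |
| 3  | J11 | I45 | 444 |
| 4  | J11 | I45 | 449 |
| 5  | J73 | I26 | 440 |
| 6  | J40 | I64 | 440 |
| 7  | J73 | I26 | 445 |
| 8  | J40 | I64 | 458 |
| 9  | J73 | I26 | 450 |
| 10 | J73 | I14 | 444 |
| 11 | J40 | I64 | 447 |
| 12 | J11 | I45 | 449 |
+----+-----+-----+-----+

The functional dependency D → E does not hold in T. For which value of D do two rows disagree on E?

D=J73: rows 1, 2, 5, 7, 9, 10 → E takes values {I92, I26, I14} — violation
D=J11: rows 3, 4, 12 → E = I45, I45, I45 ✓
D=J40: rows 6, 8, 11 → E = I64, I64, I64 ✓
The only D value with inconsistent E is D=J73.

J73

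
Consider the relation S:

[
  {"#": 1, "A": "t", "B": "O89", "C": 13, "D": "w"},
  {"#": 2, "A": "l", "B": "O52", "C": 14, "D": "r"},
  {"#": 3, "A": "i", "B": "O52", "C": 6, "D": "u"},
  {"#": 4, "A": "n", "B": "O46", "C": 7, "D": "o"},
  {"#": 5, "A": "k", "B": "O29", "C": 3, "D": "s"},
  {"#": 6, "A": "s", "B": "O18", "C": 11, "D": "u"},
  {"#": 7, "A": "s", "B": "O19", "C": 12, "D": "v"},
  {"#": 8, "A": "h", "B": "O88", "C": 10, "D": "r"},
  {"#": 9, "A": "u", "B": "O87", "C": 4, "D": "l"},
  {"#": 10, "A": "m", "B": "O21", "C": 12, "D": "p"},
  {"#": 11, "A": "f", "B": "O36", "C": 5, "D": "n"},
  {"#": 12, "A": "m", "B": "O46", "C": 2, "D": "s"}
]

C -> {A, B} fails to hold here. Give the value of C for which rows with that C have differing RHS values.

12

C=13: row 1 → {A,B} = (t, O89) ✓
C=14: row 2 → {A,B} = (l, O52) ✓
C=6: row 3 → {A,B} = (i, O52) ✓
C=7: row 4 → {A,B} = (n, O46) ✓
C=3: row 5 → {A,B} = (k, O29) ✓
C=11: row 6 → {A,B} = (s, O18) ✓
C=12: rows 7, 10 → {A,B} takes values {(s, O19), (m, O21)} — violation
C=10: row 8 → {A,B} = (h, O88) ✓
C=4: row 9 → {A,B} = (u, O87) ✓
C=5: row 11 → {A,B} = (f, O36) ✓
C=2: row 12 → {A,B} = (m, O46) ✓
The only C value with inconsistent RHS is C=12.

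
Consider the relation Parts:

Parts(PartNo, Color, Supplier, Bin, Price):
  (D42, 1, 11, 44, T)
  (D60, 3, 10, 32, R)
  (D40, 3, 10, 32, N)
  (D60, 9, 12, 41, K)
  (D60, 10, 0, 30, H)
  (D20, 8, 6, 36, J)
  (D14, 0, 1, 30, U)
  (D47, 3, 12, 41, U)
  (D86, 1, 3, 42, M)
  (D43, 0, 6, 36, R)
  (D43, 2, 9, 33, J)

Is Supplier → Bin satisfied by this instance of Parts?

Yes

Supplier=11: 1 row → Bin = 44 ✓
Supplier=10: 2 rows → Bin = 32, 32 ✓
Supplier=12: 2 rows → Bin = 41, 41 ✓
Supplier=0: 1 row → Bin = 30 ✓
Supplier=6: 2 rows → Bin = 36, 36 ✓
Supplier=1: 1 row → Bin = 30 ✓
Supplier=3: 1 row → Bin = 42 ✓
Supplier=9: 1 row → Bin = 33 ✓
Every Supplier value is associated with a single Bin value, so Supplier → Bin holds.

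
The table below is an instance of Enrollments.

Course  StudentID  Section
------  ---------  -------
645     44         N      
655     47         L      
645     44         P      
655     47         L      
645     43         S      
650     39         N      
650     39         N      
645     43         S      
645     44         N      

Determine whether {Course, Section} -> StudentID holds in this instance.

Yes

(Course=645, Section=N): 2 rows → StudentID = 44, 44 ✓
(Course=655, Section=L): 2 rows → StudentID = 47, 47 ✓
(Course=645, Section=P): 1 row → StudentID = 44 ✓
(Course=645, Section=S): 2 rows → StudentID = 43, 43 ✓
(Course=650, Section=N): 2 rows → StudentID = 39, 39 ✓
Every {Course, Section} value is associated with a single StudentID value, so {Course, Section} -> StudentID holds.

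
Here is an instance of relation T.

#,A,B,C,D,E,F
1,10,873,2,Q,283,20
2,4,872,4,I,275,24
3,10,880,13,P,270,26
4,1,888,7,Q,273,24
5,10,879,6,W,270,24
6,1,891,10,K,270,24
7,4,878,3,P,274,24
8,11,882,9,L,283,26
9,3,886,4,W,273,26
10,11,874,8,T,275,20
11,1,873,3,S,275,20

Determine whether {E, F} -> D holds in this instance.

(E=283, F=20): row 1 → D = Q ✓
(E=275, F=24): row 2 → D = I ✓
(E=270, F=26): row 3 → D = P ✓
(E=273, F=24): row 4 → D = Q ✓
(E=270, F=24): rows 5, 6 → D takes values {W, K} — violation
(E=274, F=24): row 7 → D = P ✓
(E=283, F=26): row 8 → D = L ✓
(E=273, F=26): row 9 → D = W ✓
(E=275, F=20): rows 10, 11 → D takes values {T, S} — violation
Two rows agree on {E, F} but differ on D, so {E, F} -> D does not hold.

No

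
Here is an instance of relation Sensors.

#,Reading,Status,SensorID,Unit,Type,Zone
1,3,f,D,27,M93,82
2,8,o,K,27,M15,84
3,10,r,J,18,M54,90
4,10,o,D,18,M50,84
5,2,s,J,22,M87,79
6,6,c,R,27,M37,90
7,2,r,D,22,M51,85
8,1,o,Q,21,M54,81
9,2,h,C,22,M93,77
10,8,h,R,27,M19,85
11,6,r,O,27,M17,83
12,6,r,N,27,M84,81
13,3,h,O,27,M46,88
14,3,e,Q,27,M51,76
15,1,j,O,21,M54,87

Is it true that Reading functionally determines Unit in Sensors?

Reading=3: rows 1, 13, 14 → Unit = 27, 27, 27 ✓
Reading=8: rows 2, 10 → Unit = 27, 27 ✓
Reading=10: rows 3, 4 → Unit = 18, 18 ✓
Reading=2: rows 5, 7, 9 → Unit = 22, 22, 22 ✓
Reading=6: rows 6, 11, 12 → Unit = 27, 27, 27 ✓
Reading=1: rows 8, 15 → Unit = 21, 21 ✓
Every Reading value is associated with a single Unit value, so Reading -> Unit holds.

Yes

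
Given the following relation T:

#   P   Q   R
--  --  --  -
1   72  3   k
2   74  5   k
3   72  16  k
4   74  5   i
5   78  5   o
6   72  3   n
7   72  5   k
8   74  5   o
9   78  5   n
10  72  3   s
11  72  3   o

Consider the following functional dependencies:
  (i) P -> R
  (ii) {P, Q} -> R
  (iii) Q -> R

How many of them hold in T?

0

(i) P -> R: P=72: rows 1, 3, 6, 7, 10, 11 → R takes values {k, n, s, o} — violation; P=74: rows 2, 4, 8 → R takes values {k, i, o} — violation; P=78: rows 5, 9 → R takes values {o, n} — violation — fails.
(ii) {P, Q} -> R: (P=72, Q=3): rows 1, 6, 10, 11 → R takes values {k, n, s, o} — violation; (P=74, Q=5): rows 2, 4, 8 → R takes values {k, i, o} — violation; (P=78, Q=5): rows 5, 9 → R takes values {o, n} — violation — fails.
(iii) Q -> R: Q=3: rows 1, 6, 10, 11 → R takes values {k, n, s, o} — violation; Q=5: rows 2, 4, 5, 7, 8, 9 → R takes values {k, i, o, n} — violation — fails.
None of the 3 dependencies hold.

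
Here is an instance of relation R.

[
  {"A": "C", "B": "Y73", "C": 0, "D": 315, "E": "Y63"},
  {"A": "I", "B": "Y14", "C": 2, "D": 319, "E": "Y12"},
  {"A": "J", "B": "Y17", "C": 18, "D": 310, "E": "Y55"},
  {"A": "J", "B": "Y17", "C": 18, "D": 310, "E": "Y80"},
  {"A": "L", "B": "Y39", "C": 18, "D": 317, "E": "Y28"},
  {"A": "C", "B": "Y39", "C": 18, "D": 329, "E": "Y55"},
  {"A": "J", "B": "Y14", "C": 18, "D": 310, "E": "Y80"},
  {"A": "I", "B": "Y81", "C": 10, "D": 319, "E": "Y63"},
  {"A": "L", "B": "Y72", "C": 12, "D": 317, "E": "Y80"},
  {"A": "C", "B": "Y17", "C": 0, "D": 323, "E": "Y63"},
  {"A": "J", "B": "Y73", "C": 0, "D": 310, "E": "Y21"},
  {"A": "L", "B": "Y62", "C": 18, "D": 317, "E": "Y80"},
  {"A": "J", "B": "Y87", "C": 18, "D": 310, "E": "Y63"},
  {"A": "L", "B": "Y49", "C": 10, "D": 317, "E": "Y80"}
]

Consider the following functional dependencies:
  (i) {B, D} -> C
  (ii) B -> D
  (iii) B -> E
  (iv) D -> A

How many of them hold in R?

2

(i) {B, D} -> C: every LHS value maps to a single RHS value — holds.
(ii) B -> D: B=Y73: 2 rows → D takes values {315, 310} — violation; B=Y14: 2 rows → D takes values {319, 310} — violation; B=Y17: 3 rows → D takes values {310, 323} — violation; B=Y39: 2 rows → D takes values {317, 329} — violation — fails.
(iii) B -> E: B=Y73: 2 rows → E takes values {Y63, Y21} — violation; B=Y14: 2 rows → E takes values {Y12, Y80} — violation; B=Y17: 3 rows → E takes values {Y55, Y80, Y63} — violation; B=Y39: 2 rows → E takes values {Y28, Y55} — violation — fails.
(iv) D -> A: every LHS value maps to a single RHS value — holds.
2 of the 4 dependencies hold.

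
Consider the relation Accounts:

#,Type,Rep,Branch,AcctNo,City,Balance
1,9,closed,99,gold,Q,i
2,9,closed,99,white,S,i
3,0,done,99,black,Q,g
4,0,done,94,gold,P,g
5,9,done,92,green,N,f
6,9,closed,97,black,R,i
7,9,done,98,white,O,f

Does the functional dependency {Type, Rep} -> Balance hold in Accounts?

(Type=9, Rep=closed): rows 1, 2, 6 → Balance = i, i, i ✓
(Type=0, Rep=done): rows 3, 4 → Balance = g, g ✓
(Type=9, Rep=done): rows 5, 7 → Balance = f, f ✓
Every {Type, Rep} value is associated with a single Balance value, so {Type, Rep} -> Balance holds.

Yes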